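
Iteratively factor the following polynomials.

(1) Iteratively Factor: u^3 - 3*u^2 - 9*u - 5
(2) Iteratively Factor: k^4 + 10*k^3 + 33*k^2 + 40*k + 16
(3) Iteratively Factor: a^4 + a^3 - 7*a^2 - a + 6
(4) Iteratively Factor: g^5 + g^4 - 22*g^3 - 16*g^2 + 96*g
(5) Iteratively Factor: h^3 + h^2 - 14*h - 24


(1) = (u + 1)*(u^2 - 4*u - 5) = (u + 1)^2*(u - 5)
(2) = (k + 4)*(k^3 + 6*k^2 + 9*k + 4) = (k + 1)*(k + 4)*(k^2 + 5*k + 4) = (k + 1)^2*(k + 4)*(k + 4)
(3) = (a - 2)*(a^3 + 3*a^2 - a - 3) = (a - 2)*(a - 1)*(a^2 + 4*a + 3) = (a - 2)*(a - 1)*(a + 1)*(a + 3)
(4) = (g + 3)*(g^4 - 2*g^3 - 16*g^2 + 32*g) = (g - 4)*(g + 3)*(g^3 + 2*g^2 - 8*g) = (g - 4)*(g + 3)*(g + 4)*(g^2 - 2*g) = g*(g - 4)*(g + 3)*(g + 4)*(g - 2)
(5) = (h - 4)*(h^2 + 5*h + 6) = (h - 4)*(h + 2)*(h + 3)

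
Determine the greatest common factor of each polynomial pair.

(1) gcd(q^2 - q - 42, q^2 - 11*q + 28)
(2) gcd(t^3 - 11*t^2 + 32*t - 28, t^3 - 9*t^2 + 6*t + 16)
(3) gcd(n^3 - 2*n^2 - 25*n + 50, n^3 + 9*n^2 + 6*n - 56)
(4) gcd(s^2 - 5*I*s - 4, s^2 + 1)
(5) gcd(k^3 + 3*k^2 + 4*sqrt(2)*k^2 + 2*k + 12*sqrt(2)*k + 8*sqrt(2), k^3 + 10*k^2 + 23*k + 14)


(1) = q - 7
(2) = gcd((t - 7)*(t - 2)^2, (t - 8)*(t - 2)*(t + 1)) = t - 2
(3) = gcd((n - 5)*(n - 2)*(n + 5), (n - 2)*(n + 4)*(n + 7)) = n - 2
(4) = gcd((s - 4*I)*(s - I), (s - I)*(s + I)) = s - I
(5) = gcd((k + 1)*(k + 2)*(k + 4*sqrt(2)), (k + 1)*(k + 2)*(k + 7)) = k^2 + 3*k + 2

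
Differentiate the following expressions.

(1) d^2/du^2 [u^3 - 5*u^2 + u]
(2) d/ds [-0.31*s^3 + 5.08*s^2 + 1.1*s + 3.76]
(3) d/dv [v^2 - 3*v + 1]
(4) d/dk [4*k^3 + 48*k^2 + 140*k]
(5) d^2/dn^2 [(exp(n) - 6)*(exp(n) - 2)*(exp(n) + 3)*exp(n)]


(1) = 6*u - 10
(2) = -0.93*s^2 + 10.16*s + 1.1
(3) = 2*v - 3
(4) = 12*k^2 + 96*k + 140
(5) = (16*exp(3*n) - 45*exp(2*n) - 48*exp(n) + 36)*exp(n)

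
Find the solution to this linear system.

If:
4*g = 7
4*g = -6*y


Then:
g = 7/4
y = -7/6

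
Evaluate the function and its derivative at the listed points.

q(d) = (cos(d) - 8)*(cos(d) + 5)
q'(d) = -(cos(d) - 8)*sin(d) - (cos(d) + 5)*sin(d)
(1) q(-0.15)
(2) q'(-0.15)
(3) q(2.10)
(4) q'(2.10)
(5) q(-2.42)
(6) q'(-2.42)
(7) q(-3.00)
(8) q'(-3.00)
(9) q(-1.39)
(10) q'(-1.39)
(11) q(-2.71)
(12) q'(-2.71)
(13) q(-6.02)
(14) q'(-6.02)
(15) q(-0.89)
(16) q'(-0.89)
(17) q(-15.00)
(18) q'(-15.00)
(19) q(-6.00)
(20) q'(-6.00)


(1) = -41.99
(2) = -0.15
(3) = -38.23
(4) = 3.46
(5) = -37.18
(6) = -2.97
(7) = -36.05
(8) = -0.70
(9) = -40.51
(10) = -2.60
(11) = -36.45
(12) = -2.01
(13) = -41.96
(14) = 0.28
(15) = -41.49
(16) = -1.35
(17) = -37.14
(18) = -2.94
(19) = -41.96
(20) = 0.30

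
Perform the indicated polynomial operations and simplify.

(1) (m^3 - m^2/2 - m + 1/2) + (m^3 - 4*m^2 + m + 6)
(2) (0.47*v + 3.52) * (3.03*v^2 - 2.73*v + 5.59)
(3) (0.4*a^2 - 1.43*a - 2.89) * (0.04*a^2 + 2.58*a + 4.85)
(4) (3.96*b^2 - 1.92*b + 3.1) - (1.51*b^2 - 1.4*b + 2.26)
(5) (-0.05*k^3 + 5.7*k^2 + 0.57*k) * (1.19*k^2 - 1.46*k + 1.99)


(1) = 2*m^3 - 9*m^2/2 + 13/2
(2) = 1.4241*v^3 + 9.3825*v^2 - 6.9823*v + 19.6768
(3) = 0.016*a^4 + 0.9748*a^3 - 1.865*a^2 - 14.3917*a - 14.0165
(4) = 2.45*b^2 - 0.52*b + 0.84
(5) = -0.0595*k^5 + 6.856*k^4 - 7.7432*k^3 + 10.5108*k^2 + 1.1343*k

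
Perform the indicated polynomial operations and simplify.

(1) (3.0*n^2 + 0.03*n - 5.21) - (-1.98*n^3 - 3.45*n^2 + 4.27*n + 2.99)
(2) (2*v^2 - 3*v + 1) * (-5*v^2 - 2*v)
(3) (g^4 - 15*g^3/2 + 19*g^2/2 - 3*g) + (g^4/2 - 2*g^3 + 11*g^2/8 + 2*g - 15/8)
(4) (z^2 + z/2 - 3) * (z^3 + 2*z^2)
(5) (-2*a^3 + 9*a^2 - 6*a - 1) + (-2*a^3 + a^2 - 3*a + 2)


(1) = 1.98*n^3 + 6.45*n^2 - 4.24*n - 8.2
(2) = -10*v^4 + 11*v^3 + v^2 - 2*v
(3) = 3*g^4/2 - 19*g^3/2 + 87*g^2/8 - g - 15/8
(4) = z^5 + 5*z^4/2 - 2*z^3 - 6*z^2
(5) = -4*a^3 + 10*a^2 - 9*a + 1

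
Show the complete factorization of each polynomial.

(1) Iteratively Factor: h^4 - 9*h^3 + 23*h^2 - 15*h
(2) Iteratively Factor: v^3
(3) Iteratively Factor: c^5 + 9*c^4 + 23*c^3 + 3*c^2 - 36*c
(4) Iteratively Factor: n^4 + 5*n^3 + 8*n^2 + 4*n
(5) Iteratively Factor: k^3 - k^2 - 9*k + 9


(1) = (h)*(h^3 - 9*h^2 + 23*h - 15) = h*(h - 1)*(h^2 - 8*h + 15) = h*(h - 3)*(h - 1)*(h - 5)
(2) = (v)*(v^2) = v^2*(v)
(3) = (c + 3)*(c^4 + 6*c^3 + 5*c^2 - 12*c) = (c + 3)*(c + 4)*(c^3 + 2*c^2 - 3*c) = c*(c + 3)*(c + 4)*(c^2 + 2*c - 3) = c*(c - 1)*(c + 3)*(c + 4)*(c + 3)
(4) = (n + 2)*(n^3 + 3*n^2 + 2*n) = (n + 2)^2*(n^2 + n) = (n + 1)*(n + 2)^2*(n)
(5) = (k - 3)*(k^2 + 2*k - 3) = (k - 3)*(k + 3)*(k - 1)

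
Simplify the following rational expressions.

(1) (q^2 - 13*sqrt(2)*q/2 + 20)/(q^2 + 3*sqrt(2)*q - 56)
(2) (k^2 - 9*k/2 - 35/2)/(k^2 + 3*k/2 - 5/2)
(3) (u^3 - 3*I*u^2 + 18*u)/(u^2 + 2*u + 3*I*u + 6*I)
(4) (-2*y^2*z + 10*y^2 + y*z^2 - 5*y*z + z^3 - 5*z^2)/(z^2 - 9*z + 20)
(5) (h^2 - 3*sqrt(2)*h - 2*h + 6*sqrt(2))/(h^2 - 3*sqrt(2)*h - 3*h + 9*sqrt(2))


(1) = (2*q - 5*sqrt(2))/(2*q + 14*sqrt(2))
(2) = (k - 7)/(k - 1)
(3) = (u^2 - 6*I*u)/(u + 2)
(4) = (-2*y^2 + y*z + z^2)/(z - 4)
(5) = (h - 2)/(h - 3)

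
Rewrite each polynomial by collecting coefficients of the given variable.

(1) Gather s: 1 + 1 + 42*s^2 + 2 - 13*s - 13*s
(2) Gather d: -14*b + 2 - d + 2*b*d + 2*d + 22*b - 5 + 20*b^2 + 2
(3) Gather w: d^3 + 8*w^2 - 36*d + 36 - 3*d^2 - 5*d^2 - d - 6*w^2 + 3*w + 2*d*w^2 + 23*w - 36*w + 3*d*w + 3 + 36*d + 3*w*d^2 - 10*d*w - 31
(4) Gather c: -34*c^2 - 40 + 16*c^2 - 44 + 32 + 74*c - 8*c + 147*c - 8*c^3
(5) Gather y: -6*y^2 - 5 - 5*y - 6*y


(1) = 42*s^2 - 26*s + 4
(2) = 20*b^2 + 8*b + d*(2*b + 1) - 1
(3) = d^3 - 8*d^2 - d + w^2*(2*d + 2) + w*(3*d^2 - 7*d - 10) + 8
(4) = -8*c^3 - 18*c^2 + 213*c - 52
(5) = -6*y^2 - 11*y - 5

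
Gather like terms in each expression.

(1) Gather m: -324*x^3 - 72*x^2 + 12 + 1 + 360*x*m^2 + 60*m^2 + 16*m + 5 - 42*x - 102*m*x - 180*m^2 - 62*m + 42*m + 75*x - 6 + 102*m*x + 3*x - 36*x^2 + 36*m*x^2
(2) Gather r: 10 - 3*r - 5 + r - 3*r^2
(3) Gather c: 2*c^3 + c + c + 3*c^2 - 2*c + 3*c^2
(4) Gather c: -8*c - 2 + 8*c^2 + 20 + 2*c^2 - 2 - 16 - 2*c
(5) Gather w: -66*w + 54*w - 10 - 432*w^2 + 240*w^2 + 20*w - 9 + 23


(1) = m^2*(360*x - 120) + m*(36*x^2 - 4) - 324*x^3 - 108*x^2 + 36*x + 12
(2) = -3*r^2 - 2*r + 5
(3) = 2*c^3 + 6*c^2
(4) = 10*c^2 - 10*c
(5) = -192*w^2 + 8*w + 4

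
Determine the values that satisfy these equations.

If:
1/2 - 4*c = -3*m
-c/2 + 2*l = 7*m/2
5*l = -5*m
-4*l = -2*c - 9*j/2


Then:
c = 11/94
j = -2/47
l = 1/94
m = -1/94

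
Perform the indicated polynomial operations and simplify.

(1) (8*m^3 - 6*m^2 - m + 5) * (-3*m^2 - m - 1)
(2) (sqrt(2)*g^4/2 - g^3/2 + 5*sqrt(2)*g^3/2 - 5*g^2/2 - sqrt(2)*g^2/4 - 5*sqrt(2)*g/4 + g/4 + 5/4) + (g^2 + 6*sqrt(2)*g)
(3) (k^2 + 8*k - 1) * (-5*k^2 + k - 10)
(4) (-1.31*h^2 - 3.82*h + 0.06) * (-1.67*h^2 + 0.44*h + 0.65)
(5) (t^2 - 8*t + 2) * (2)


(1) = -24*m^5 + 10*m^4 + m^3 - 8*m^2 - 4*m - 5
(2) = sqrt(2)*g^4/2 - g^3/2 + 5*sqrt(2)*g^3/2 - 3*g^2/2 - sqrt(2)*g^2/4 + g/4 + 19*sqrt(2)*g/4 + 5/4
(3) = -5*k^4 - 39*k^3 + 3*k^2 - 81*k + 10
(4) = 2.1877*h^4 + 5.803*h^3 - 2.6325*h^2 - 2.4566*h + 0.039
(5) = 2*t^2 - 16*t + 4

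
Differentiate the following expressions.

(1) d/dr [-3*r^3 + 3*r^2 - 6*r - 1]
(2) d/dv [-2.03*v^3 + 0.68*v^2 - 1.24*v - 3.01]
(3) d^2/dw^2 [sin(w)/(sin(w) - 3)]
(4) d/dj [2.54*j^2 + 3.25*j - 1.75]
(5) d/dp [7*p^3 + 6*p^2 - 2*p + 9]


(1) = -9*r^2 + 6*r - 6
(2) = -6.09*v^2 + 1.36*v - 1.24
(3) = 3*(-3*sin(w) + cos(w)^2 + 1)/(sin(w) - 3)^3
(4) = 5.08*j + 3.25
(5) = 21*p^2 + 12*p - 2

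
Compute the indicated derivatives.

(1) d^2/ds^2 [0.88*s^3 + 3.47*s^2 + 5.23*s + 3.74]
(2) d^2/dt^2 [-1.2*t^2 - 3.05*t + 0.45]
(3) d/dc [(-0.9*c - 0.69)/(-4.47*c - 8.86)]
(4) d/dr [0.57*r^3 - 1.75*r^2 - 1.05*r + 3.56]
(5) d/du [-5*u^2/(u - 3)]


(1) = 5.28*s + 6.94
(2) = -2.40000000000000
(3) = (21.856959*c + 43.322742)/(4.47*c + 8.86)^3
(4) = 1.71*r^2 - 3.5*r - 1.05
(5) = 5*u*(6 - u)/(u - 3)^2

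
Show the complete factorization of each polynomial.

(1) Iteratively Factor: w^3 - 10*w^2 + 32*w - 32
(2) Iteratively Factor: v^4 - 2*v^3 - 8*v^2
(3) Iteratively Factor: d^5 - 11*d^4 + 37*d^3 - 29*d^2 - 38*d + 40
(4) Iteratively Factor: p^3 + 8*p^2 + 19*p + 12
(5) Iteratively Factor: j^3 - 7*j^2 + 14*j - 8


(1) = (w - 4)*(w^2 - 6*w + 8) = (w - 4)^2*(w - 2)
(2) = (v - 4)*(v^3 + 2*v^2) = (v - 4)*(v + 2)*(v^2) = v*(v - 4)*(v + 2)*(v)
(3) = (d - 5)*(d^4 - 6*d^3 + 7*d^2 + 6*d - 8) = (d - 5)*(d - 2)*(d^3 - 4*d^2 - d + 4) = (d - 5)*(d - 2)*(d - 1)*(d^2 - 3*d - 4) = (d - 5)*(d - 2)*(d - 1)*(d + 1)*(d - 4)
(4) = (p + 1)*(p^2 + 7*p + 12) = (p + 1)*(p + 4)*(p + 3)
(5) = (j - 1)*(j^2 - 6*j + 8) = (j - 4)*(j - 1)*(j - 2)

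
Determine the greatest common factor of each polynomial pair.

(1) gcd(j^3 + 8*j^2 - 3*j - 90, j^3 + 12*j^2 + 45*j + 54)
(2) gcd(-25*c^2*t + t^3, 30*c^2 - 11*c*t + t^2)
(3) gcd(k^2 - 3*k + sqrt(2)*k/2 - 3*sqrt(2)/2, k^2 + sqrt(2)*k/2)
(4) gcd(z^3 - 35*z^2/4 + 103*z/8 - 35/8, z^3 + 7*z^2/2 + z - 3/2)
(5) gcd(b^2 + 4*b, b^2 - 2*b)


(1) = j + 6
(2) = gcd(t*(-5*c + t)*(5*c + t), (-6*c + t)*(-5*c + t)) = -5*c + t
(3) = k + sqrt(2)/2
(4) = gcd((z - 7)*(z - 5/4)*(z - 1/2), (z - 1/2)*(z + 1)*(z + 3)) = z - 1/2
(5) = b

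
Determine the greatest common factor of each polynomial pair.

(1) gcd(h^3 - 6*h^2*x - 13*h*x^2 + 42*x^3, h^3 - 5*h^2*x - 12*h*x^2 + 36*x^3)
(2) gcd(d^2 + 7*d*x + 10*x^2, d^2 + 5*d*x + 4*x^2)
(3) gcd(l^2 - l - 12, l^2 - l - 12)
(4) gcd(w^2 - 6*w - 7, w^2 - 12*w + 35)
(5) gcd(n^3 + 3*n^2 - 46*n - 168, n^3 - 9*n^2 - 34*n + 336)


(1) = gcd((h - 7*x)*(h - 2*x)*(h + 3*x), (h - 6*x)*(h - 2*x)*(h + 3*x)) = -h^2 - h*x + 6*x^2
(2) = gcd((d + 2*x)*(d + 5*x), (d + x)*(d + 4*x)) = 1
(3) = gcd((l - 4)*(l + 3), (l - 4)*(l + 3)) = l^2 - l - 12
(4) = w - 7
(5) = gcd((n - 7)*(n + 4)*(n + 6), (n - 8)*(n - 7)*(n + 6)) = n^2 - n - 42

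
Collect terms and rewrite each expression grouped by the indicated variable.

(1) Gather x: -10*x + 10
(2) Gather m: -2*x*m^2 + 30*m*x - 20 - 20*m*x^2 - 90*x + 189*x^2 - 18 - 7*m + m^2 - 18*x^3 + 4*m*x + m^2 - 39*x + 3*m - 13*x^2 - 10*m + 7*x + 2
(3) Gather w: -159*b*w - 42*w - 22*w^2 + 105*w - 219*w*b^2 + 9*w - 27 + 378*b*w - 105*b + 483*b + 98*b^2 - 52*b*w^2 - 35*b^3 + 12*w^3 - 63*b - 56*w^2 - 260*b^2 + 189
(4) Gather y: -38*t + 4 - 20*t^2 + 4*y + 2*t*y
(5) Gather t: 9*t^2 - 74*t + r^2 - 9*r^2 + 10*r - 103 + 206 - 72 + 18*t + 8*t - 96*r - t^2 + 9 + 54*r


(1) = 10 - 10*x
(2) = m^2*(2 - 2*x) + m*(-20*x^2 + 34*x - 14) - 18*x^3 + 176*x^2 - 122*x - 36
(3) = -35*b^3 - 162*b^2 + 315*b + 12*w^3 + w^2*(-52*b - 78) + w*(-219*b^2 + 219*b + 72) + 162
(4) = -20*t^2 - 38*t + y*(2*t + 4) + 4
(5) = -8*r^2 - 32*r + 8*t^2 - 48*t + 40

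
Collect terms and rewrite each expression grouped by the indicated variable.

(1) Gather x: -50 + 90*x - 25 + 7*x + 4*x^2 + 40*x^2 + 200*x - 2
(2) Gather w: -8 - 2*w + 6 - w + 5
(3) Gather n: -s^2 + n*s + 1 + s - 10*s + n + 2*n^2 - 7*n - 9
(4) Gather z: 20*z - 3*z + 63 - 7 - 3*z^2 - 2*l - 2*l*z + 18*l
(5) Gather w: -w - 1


(1) = 44*x^2 + 297*x - 77
(2) = 3 - 3*w
(3) = 2*n^2 + n*(s - 6) - s^2 - 9*s - 8
(4) = 16*l - 3*z^2 + z*(17 - 2*l) + 56
(5) = -w - 1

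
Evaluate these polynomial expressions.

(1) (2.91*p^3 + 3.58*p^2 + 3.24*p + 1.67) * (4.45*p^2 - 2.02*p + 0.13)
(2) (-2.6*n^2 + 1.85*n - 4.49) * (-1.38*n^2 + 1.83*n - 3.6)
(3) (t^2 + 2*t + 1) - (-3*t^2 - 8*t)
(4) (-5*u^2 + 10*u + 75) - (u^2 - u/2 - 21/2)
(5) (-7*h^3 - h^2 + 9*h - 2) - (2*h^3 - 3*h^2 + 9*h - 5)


(1) = 12.9495*p^5 + 10.0528*p^4 + 7.5647*p^3 + 1.3521*p^2 - 2.9522*p + 0.2171
(2) = 3.588*n^4 - 7.311*n^3 + 18.9417*n^2 - 14.8767*n + 16.164
(3) = 4*t^2 + 10*t + 1
(4) = -6*u^2 + 21*u/2 + 171/2
(5) = -9*h^3 + 2*h^2 + 3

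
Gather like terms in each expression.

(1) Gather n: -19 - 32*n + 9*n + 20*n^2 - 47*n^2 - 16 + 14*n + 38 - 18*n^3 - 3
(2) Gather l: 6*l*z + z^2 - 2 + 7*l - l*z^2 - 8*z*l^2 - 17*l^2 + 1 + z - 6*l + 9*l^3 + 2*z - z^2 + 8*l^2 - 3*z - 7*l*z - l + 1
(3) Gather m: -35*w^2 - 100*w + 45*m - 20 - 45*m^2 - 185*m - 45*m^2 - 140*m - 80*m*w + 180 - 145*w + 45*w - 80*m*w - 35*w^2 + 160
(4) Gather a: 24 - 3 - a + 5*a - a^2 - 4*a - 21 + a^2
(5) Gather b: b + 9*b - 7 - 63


(1) = -18*n^3 - 27*n^2 - 9*n
(2) = 9*l^3 + l^2*(-8*z - 9) + l*(-z^2 - z)
(3) = -90*m^2 + m*(-160*w - 280) - 70*w^2 - 200*w + 320
(4) = 0
(5) = 10*b - 70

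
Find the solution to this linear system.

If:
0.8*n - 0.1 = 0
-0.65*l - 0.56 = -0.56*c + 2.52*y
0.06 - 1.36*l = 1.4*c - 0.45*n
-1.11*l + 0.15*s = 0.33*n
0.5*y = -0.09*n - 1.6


Then:
c = -6.11
l = 6.37
n = 0.12
s = 47.42
y = -3.22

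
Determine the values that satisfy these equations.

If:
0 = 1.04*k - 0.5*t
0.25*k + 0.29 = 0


Then:
k = -1.16
t = -2.41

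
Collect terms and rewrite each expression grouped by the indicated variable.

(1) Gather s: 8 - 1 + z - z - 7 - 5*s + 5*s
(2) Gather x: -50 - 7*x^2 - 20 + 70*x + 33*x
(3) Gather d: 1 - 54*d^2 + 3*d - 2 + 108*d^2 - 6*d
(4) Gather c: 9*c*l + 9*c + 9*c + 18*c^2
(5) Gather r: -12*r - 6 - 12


(1) = 0
(2) = -7*x^2 + 103*x - 70
(3) = 54*d^2 - 3*d - 1
(4) = 18*c^2 + c*(9*l + 18)
(5) = -12*r - 18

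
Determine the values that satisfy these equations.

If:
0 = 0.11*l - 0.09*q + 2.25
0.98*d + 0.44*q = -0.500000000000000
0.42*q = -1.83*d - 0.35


Then:
d = 0.14
l = -21.64
q = -1.45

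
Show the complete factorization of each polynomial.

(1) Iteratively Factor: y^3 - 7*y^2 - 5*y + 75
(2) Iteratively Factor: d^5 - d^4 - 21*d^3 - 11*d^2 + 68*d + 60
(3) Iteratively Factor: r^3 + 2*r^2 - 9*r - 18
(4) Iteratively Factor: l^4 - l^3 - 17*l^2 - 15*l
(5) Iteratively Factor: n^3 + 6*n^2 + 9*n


(1) = (y - 5)*(y^2 - 2*y - 15) = (y - 5)^2*(y + 3)
(2) = (d + 1)*(d^4 - 2*d^3 - 19*d^2 + 8*d + 60) = (d + 1)*(d + 3)*(d^3 - 5*d^2 - 4*d + 20) = (d + 1)*(d + 2)*(d + 3)*(d^2 - 7*d + 10) = (d - 5)*(d + 1)*(d + 2)*(d + 3)*(d - 2)
(3) = (r - 3)*(r^2 + 5*r + 6) = (r - 3)*(r + 3)*(r + 2)
(4) = (l)*(l^3 - l^2 - 17*l - 15) = l*(l + 3)*(l^2 - 4*l - 5) = l*(l - 5)*(l + 3)*(l + 1)
(5) = (n)*(n^2 + 6*n + 9) = n*(n + 3)*(n + 3)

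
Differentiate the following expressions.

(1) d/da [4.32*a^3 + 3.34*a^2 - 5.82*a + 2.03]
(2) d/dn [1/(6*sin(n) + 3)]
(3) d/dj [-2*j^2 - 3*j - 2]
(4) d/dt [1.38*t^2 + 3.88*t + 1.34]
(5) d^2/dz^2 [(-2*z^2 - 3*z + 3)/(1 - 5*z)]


(1) = 12.96*a^2 + 6.68*a - 5.82
(2) = -2*cos(n)/(3*(2*sin(n) + 1)^2)
(3) = -4*j - 3
(4) = 2.76*t + 3.88
(5) = -116/(125*z^3 - 75*z^2 + 15*z - 1)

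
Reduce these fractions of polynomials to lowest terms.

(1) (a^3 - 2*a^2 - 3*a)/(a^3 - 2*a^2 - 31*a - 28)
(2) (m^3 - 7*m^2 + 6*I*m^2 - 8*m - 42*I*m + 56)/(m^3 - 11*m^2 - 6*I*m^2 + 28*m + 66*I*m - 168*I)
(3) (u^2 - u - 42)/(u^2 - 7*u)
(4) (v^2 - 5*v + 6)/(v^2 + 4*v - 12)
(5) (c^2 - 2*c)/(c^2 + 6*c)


(1) = (a^2 - 3*a)/(a^2 - 3*a - 28)
(2) = (m^2 + 6*I*m - 8)/(m^2 + m*(-4 - 6*I) + 24*I)
(3) = (u + 6)/u
(4) = (v - 3)/(v + 6)
(5) = (c - 2)/(c + 6)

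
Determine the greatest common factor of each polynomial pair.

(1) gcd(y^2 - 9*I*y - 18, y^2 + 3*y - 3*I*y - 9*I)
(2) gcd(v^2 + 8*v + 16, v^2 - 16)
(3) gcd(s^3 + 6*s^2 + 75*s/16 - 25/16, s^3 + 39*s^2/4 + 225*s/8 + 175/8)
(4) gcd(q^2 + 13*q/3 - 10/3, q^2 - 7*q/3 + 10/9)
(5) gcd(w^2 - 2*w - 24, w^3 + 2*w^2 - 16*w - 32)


(1) = y - 3*I
(2) = gcd((v + 4)^2, (v - 4)*(v + 4)) = v + 4
(3) = s^2 + 25*s/4 + 25/4
(4) = q - 2/3
(5) = gcd((w - 6)*(w + 4), (w - 4)*(w + 2)*(w + 4)) = w + 4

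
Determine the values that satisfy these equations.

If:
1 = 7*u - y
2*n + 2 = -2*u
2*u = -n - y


Then:
n = -5/4
u = 1/4
y = 3/4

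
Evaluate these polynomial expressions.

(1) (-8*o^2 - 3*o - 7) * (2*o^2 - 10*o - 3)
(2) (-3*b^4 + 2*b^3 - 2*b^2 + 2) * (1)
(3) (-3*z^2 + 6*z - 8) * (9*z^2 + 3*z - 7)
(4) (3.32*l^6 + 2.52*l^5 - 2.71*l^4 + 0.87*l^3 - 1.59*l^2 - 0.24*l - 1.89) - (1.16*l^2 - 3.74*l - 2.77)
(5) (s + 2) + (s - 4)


(1) = -16*o^4 + 74*o^3 + 40*o^2 + 79*o + 21
(2) = -3*b^4 + 2*b^3 - 2*b^2 + 2
(3) = -27*z^4 + 45*z^3 - 33*z^2 - 66*z + 56
(4) = 3.32*l^6 + 2.52*l^5 - 2.71*l^4 + 0.87*l^3 - 2.75*l^2 + 3.5*l + 0.88
(5) = 2*s - 2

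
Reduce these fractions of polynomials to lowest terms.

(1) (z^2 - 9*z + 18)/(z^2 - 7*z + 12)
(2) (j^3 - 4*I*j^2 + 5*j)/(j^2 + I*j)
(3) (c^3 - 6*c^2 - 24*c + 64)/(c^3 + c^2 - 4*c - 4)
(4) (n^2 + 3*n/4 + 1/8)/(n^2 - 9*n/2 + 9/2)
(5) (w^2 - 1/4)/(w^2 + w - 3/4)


(1) = (z - 6)/(z - 4)
(2) = j - 5*I
(3) = (c^2 - 4*c - 32)/(c^2 + 3*c + 2)
(4) = (8*n^2 + 6*n + 1)/(8*n^2 - 36*n + 36)
(5) = (2*w + 1)/(2*w + 3)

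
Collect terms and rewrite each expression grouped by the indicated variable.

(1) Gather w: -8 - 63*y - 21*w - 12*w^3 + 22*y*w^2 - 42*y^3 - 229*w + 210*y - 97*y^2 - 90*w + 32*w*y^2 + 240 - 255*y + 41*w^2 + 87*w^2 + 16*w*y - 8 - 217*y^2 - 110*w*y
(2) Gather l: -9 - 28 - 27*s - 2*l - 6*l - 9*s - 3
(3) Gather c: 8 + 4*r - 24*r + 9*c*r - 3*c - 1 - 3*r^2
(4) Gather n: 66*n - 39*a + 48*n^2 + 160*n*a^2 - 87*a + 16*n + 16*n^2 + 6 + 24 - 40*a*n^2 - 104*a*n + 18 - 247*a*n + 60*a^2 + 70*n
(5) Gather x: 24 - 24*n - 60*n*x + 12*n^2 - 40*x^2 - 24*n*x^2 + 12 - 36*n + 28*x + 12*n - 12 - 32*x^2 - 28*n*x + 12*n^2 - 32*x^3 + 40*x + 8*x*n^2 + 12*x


(1) = -12*w^3 + w^2*(22*y + 128) + w*(32*y^2 - 94*y - 340) - 42*y^3 - 314*y^2 - 108*y + 224
(2) = -8*l - 36*s - 40
(3) = c*(9*r - 3) - 3*r^2 - 20*r + 7
(4) = 60*a^2 - 126*a + n^2*(64 - 40*a) + n*(160*a^2 - 351*a + 152) + 48
(5) = 24*n^2 - 48*n - 32*x^3 + x^2*(-24*n - 72) + x*(8*n^2 - 88*n + 80) + 24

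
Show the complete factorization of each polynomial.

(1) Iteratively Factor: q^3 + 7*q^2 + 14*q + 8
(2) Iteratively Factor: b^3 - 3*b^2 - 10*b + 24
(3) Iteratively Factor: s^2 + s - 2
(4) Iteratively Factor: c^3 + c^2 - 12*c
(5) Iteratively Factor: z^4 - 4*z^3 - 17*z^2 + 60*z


(1) = (q + 2)*(q^2 + 5*q + 4) = (q + 1)*(q + 2)*(q + 4)
(2) = (b - 4)*(b^2 + b - 6) = (b - 4)*(b - 2)*(b + 3)
(3) = (s - 1)*(s + 2)
(4) = (c)*(c^2 + c - 12) = c*(c + 4)*(c - 3)
(5) = (z + 4)*(z^3 - 8*z^2 + 15*z) = (z - 5)*(z + 4)*(z^2 - 3*z) = z*(z - 5)*(z + 4)*(z - 3)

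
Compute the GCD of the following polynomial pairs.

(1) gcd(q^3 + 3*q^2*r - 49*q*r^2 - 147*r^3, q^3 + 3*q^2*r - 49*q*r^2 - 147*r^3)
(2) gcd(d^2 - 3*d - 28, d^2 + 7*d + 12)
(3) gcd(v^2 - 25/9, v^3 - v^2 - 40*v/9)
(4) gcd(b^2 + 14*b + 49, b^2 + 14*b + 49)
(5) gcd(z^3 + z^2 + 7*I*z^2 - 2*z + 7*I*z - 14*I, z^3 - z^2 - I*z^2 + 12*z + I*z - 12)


(1) = q^3 + 3*q^2*r - 49*q*r^2 - 147*r^3
(2) = gcd((d - 7)*(d + 4), (d + 3)*(d + 4)) = d + 4
(3) = v + 5/3
(4) = b^2 + 14*b + 49
(5) = gcd((z - 1)*(z + 2)*(z + 7*I), (z - 1)*(z - 4*I)*(z + 3*I)) = z - 1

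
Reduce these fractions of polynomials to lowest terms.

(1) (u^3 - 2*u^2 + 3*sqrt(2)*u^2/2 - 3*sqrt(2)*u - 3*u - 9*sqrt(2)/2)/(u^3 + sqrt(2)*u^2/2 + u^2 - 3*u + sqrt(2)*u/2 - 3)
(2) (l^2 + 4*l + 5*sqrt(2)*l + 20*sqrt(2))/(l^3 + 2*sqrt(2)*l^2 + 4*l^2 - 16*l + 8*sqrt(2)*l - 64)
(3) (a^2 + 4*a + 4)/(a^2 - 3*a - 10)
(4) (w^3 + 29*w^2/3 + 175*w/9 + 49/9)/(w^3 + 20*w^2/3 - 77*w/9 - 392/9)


(1) = (4*u - 12)/(4*u - 4*sqrt(2))
(2) = (l + 5*sqrt(2))/(l^2 + 2*sqrt(2)*l - 16)
(3) = (a + 2)/(a - 5)
(4) = (3*w + 1)/(3*w - 8)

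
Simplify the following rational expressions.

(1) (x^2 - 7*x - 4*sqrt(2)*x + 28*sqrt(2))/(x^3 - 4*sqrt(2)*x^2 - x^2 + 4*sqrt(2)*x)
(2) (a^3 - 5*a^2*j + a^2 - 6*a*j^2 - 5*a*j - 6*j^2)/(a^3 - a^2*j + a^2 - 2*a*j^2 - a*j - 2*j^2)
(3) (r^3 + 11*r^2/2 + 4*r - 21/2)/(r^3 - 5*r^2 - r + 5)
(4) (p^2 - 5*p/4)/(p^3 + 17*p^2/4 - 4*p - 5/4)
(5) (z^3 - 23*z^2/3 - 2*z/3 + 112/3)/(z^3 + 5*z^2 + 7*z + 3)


(1) = (x - 7)/(x^2 - x)
(2) = (a - 6*j)/(a - 2*j)
(3) = (2*r^2 + 13*r + 21)/(2*r^2 - 8*r - 10)
(4) = (4*p^2 - 5*p)/(4*p^3 + 17*p^2 - 16*p - 5)
(5) = (3*z^3 - 23*z^2 - 2*z + 112)/(3*z^3 + 15*z^2 + 21*z + 9)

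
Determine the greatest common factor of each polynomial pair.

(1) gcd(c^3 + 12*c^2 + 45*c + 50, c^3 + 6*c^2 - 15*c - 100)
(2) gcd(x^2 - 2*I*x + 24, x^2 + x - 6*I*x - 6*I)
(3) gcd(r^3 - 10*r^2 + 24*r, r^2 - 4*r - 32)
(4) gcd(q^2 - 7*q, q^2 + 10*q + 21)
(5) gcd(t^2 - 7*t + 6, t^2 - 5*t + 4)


(1) = c^2 + 10*c + 25
(2) = x - 6*I
(3) = gcd(r*(r - 6)*(r - 4), (r - 8)*(r + 4)) = 1
(4) = gcd(q*(q - 7), (q + 3)*(q + 7)) = 1
(5) = gcd((t - 6)*(t - 1), (t - 4)*(t - 1)) = t - 1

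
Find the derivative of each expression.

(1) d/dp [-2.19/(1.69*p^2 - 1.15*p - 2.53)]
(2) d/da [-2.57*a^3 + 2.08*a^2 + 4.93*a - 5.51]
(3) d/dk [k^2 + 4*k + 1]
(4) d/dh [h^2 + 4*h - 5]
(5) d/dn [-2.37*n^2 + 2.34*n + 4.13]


(1) = (7.4022*p - 2.5185)/(-1.69*p^2 + 1.15*p + 2.53)^2
(2) = -7.71*a^2 + 4.16*a + 4.93
(3) = 2*k + 4
(4) = 2*h + 4
(5) = 2.34 - 4.74*n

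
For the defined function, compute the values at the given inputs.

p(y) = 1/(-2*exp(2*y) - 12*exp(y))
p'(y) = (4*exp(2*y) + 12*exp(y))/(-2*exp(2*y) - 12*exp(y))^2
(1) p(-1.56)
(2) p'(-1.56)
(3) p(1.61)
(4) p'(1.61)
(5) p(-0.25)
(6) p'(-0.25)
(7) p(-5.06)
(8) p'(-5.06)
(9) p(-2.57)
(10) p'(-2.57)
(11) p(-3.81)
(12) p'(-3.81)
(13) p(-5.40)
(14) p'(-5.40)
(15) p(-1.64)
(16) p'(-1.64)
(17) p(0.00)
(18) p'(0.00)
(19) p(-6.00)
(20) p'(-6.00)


(1) = -0.38
(2) = 0.40
(3) = -0.01
(4) = 0.01
(5) = -0.09
(6) = 0.11
(7) = -13.12
(8) = 13.13
(9) = -1.08
(10) = 1.09
(11) = -3.75
(12) = 3.76
(13) = -18.44
(14) = 18.45
(15) = -0.42
(16) = 0.43
(17) = -0.07
(18) = 0.08
(19) = -33.61
(20) = 33.62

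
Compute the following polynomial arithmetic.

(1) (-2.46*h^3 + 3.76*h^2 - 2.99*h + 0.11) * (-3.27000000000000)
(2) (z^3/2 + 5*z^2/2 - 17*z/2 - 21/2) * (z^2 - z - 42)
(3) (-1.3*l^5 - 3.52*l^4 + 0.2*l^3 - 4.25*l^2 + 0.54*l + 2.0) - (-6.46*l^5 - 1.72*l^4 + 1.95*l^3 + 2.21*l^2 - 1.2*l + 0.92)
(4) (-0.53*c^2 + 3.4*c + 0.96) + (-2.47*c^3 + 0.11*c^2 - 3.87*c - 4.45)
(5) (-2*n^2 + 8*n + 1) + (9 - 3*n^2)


(1) = 8.0442*h^3 - 12.2952*h^2 + 9.7773*h - 0.3597
(2) = z^5/2 + 2*z^4 - 32*z^3 - 107*z^2 + 735*z/2 + 441
(3) = 5.16*l^5 - 1.8*l^4 - 1.75*l^3 - 6.46*l^2 + 1.74*l + 1.08
(4) = -2.47*c^3 - 0.42*c^2 - 0.47*c - 3.49
(5) = -5*n^2 + 8*n + 10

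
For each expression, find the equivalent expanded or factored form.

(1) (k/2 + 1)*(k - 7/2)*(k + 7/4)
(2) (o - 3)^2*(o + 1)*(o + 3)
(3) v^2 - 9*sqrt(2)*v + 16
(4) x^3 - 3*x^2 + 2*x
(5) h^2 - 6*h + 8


(1) = k^3/2 + k^2/8 - 77*k/16 - 49/8
(2) = o^4 - 2*o^3 - 12*o^2 + 18*o + 27
(3) = (v - 8*sqrt(2))*(v - sqrt(2))
(4) = x*(x - 2)*(x - 1)
(5) = (h - 4)*(h - 2)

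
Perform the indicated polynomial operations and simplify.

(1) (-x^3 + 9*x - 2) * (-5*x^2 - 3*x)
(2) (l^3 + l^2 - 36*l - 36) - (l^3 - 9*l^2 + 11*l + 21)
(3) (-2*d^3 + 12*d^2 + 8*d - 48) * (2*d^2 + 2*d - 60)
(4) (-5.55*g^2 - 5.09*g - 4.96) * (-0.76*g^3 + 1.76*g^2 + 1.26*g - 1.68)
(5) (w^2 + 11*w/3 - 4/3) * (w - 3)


(1) = 5*x^5 + 3*x^4 - 45*x^3 - 17*x^2 + 6*x
(2) = 10*l^2 - 47*l - 57
(3) = -4*d^5 + 20*d^4 + 160*d^3 - 800*d^2 - 576*d + 2880
(4) = 4.218*g^5 - 5.8996*g^4 - 12.1818*g^3 - 5.819*g^2 + 2.3016*g + 8.3328
(5) = w^3 + 2*w^2/3 - 37*w/3 + 4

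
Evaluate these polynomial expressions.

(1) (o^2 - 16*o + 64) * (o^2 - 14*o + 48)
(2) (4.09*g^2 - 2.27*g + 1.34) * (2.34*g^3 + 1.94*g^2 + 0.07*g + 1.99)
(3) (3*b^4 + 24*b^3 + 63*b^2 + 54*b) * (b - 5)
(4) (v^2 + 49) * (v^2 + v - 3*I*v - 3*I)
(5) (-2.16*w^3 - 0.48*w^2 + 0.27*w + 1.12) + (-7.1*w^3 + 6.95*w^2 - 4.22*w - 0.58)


(1) = o^4 - 30*o^3 + 336*o^2 - 1664*o + 3072
(2) = 9.5706*g^5 + 2.6228*g^4 - 0.9819*g^3 + 10.5798*g^2 - 4.4235*g + 2.6666
(3) = 3*b^5 + 9*b^4 - 57*b^3 - 261*b^2 - 270*b
(4) = v^4 + v^3 - 3*I*v^3 + 49*v^2 - 3*I*v^2 + 49*v - 147*I*v - 147*I
(5) = -9.26*w^3 + 6.47*w^2 - 3.95*w + 0.54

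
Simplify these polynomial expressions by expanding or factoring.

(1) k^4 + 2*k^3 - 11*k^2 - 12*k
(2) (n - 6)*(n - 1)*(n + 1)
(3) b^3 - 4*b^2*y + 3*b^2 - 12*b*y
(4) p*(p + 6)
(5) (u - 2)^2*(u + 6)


(1) = k*(k - 3)*(k + 1)*(k + 4)
(2) = n^3 - 6*n^2 - n + 6
(3) = b*(b + 3)*(b - 4*y)
(4) = p^2 + 6*p
(5) = u^3 + 2*u^2 - 20*u + 24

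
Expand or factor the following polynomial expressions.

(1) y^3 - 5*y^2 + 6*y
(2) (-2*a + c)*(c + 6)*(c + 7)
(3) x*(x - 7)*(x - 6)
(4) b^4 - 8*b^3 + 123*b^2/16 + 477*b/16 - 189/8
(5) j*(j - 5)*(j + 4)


(1) = y*(y - 3)*(y - 2)
(2) = -2*a*c^2 - 26*a*c - 84*a + c^3 + 13*c^2 + 42*c
(3) = x^3 - 13*x^2 + 42*x
(4) = (b - 6)*(b - 3)*(b - 3/4)*(b + 7/4)
(5) = j^3 - j^2 - 20*j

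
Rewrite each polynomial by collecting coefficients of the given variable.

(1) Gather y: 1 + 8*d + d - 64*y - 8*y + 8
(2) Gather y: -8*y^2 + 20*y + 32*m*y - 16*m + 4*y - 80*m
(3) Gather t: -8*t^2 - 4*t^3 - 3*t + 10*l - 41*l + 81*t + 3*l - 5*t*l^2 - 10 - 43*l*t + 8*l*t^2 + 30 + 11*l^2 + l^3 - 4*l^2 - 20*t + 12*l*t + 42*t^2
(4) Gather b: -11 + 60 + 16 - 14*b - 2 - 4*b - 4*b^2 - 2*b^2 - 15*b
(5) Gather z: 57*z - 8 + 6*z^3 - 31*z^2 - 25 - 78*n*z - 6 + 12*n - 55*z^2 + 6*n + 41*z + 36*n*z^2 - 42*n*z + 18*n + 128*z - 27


(1) = 9*d - 72*y + 9
(2) = -96*m - 8*y^2 + y*(32*m + 24)
(3) = l^3 + 7*l^2 - 28*l - 4*t^3 + t^2*(8*l + 34) + t*(-5*l^2 - 31*l + 58) + 20
(4) = -6*b^2 - 33*b + 63
(5) = 36*n + 6*z^3 + z^2*(36*n - 86) + z*(226 - 120*n) - 66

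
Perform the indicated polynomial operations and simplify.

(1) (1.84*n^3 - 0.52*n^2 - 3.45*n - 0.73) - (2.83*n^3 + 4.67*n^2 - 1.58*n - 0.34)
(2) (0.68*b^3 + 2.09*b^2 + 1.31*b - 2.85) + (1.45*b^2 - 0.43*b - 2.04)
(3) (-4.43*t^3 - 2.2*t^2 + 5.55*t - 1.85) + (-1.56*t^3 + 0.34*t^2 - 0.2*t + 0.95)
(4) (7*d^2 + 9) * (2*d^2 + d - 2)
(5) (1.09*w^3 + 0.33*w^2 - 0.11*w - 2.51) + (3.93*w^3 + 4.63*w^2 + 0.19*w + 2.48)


(1) = -0.99*n^3 - 5.19*n^2 - 1.87*n - 0.39
(2) = 0.68*b^3 + 3.54*b^2 + 0.88*b - 4.89
(3) = -5.99*t^3 - 1.86*t^2 + 5.35*t - 0.9
(4) = 14*d^4 + 7*d^3 + 4*d^2 + 9*d - 18
(5) = 5.02*w^3 + 4.96*w^2 + 0.08*w - 0.03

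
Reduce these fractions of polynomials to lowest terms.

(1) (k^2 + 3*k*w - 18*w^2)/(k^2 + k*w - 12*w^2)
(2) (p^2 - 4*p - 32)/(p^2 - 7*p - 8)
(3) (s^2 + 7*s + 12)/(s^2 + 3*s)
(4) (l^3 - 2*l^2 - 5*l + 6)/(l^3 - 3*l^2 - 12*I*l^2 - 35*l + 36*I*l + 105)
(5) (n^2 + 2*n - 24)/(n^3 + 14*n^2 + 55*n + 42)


(1) = (k + 6*w)/(k + 4*w)
(2) = (p + 4)/(p + 1)
(3) = (s + 4)/s
(4) = (l^2 + l - 2)/(l^2 - 12*I*l - 35)
(5) = (n - 4)/(n^2 + 8*n + 7)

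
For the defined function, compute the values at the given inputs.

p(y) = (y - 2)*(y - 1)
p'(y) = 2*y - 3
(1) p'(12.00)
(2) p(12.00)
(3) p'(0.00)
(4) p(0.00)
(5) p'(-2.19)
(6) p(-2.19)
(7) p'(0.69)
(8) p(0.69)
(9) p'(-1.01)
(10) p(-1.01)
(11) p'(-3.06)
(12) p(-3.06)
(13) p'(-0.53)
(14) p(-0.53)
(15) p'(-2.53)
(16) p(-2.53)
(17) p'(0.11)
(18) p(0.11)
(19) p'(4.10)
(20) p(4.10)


(1) = 21.00
(2) = 110.00
(3) = -3.00
(4) = 2.00
(5) = -7.38
(6) = 13.37
(7) = -1.62
(8) = 0.41
(9) = -5.02
(10) = 6.05
(11) = -9.12
(12) = 20.54
(13) = -4.06
(14) = 3.87
(15) = -8.06
(16) = 15.99
(17) = -2.78
(18) = 1.68
(19) = 5.20
(20) = 6.51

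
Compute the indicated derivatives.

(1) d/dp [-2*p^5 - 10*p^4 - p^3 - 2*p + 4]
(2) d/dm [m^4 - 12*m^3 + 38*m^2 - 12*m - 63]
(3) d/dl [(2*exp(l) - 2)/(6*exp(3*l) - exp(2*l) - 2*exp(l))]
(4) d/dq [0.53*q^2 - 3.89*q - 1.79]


(1) = -10*p^4 - 40*p^3 - 3*p^2 - 2
(2) = 4*m^3 - 36*m^2 + 76*m - 12
(3) = 2*(-12*exp(3*l) + 19*exp(2*l) - 2*exp(l) - 2)*exp(-l)/(36*exp(4*l) - 12*exp(3*l) - 23*exp(2*l) + 4*exp(l) + 4)
(4) = 1.06*q - 3.89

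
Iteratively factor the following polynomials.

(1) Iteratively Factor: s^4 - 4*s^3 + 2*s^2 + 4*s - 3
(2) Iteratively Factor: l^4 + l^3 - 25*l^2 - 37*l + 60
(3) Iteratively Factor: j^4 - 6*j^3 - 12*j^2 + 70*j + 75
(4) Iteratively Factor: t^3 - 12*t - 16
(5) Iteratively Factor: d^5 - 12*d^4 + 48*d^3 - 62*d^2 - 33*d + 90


(1) = (s - 1)*(s^3 - 3*s^2 - s + 3) = (s - 1)*(s + 1)*(s^2 - 4*s + 3) = (s - 3)*(s - 1)*(s + 1)*(s - 1)
(2) = (l - 5)*(l^3 + 6*l^2 + 5*l - 12) = (l - 5)*(l + 4)*(l^2 + 2*l - 3) = (l - 5)*(l - 1)*(l + 4)*(l + 3)
(3) = (j + 3)*(j^3 - 9*j^2 + 15*j + 25) = (j - 5)*(j + 3)*(j^2 - 4*j - 5) = (j - 5)*(j + 1)*(j + 3)*(j - 5)
(4) = (t - 4)*(t^2 + 4*t + 4) = (t - 4)*(t + 2)*(t + 2)
(5) = (d - 3)*(d^4 - 9*d^3 + 21*d^2 + d - 30) = (d - 5)*(d - 3)*(d^3 - 4*d^2 + d + 6) = (d - 5)*(d - 3)^2*(d^2 - d - 2) = (d - 5)*(d - 3)^2*(d - 2)*(d + 1)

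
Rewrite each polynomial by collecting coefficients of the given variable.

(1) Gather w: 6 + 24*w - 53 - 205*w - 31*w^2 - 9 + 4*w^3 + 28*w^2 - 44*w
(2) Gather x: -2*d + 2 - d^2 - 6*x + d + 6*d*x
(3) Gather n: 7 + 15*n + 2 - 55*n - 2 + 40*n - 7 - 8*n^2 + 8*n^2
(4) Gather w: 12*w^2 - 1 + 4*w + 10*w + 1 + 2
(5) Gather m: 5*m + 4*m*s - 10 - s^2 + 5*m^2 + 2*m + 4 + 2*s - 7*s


(1) = 4*w^3 - 3*w^2 - 225*w - 56
(2) = -d^2 - d + x*(6*d - 6) + 2
(3) = 0
(4) = 12*w^2 + 14*w + 2
(5) = 5*m^2 + m*(4*s + 7) - s^2 - 5*s - 6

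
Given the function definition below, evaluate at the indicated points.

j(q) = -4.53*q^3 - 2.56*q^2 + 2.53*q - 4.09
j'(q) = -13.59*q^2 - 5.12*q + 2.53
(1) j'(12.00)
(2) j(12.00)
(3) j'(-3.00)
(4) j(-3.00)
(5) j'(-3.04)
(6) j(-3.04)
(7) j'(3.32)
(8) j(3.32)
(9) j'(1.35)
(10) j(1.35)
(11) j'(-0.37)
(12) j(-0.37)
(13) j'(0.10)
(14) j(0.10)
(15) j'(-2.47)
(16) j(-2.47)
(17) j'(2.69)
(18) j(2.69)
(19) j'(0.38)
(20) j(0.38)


(1) = -2015.87
(2) = -8170.21
(3) = -104.42
(4) = 87.59
(5) = -107.50
(6) = 91.83
(7) = -164.26
(8) = -189.68
(9) = -29.15
(10) = -16.49
(11) = 2.56
(12) = -5.15
(13) = 1.88
(14) = -3.87
(15) = -67.73
(16) = 42.31
(17) = -109.58
(18) = -103.99
(19) = -1.38
(20) = -3.75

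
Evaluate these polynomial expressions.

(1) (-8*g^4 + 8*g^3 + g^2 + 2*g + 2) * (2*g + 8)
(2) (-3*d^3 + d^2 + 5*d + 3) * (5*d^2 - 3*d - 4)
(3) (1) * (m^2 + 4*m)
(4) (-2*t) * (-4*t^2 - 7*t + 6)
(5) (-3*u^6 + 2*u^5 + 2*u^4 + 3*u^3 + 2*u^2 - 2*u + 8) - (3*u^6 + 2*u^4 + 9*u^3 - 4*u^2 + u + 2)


(1) = -16*g^5 - 48*g^4 + 66*g^3 + 12*g^2 + 20*g + 16
(2) = -15*d^5 + 14*d^4 + 34*d^3 - 4*d^2 - 29*d - 12
(3) = m^2 + 4*m
(4) = 8*t^3 + 14*t^2 - 12*t
(5) = -6*u^6 + 2*u^5 - 6*u^3 + 6*u^2 - 3*u + 6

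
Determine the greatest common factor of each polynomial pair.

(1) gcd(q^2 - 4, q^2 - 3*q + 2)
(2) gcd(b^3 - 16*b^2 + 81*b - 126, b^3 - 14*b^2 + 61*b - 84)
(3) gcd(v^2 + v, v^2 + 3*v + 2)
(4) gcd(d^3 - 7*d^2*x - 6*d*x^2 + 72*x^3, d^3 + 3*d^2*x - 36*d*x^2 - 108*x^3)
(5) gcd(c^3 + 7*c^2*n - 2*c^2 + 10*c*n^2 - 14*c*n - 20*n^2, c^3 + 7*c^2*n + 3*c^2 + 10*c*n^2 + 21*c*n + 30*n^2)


(1) = q - 2
(2) = gcd((b - 7)*(b - 6)*(b - 3), (b - 7)*(b - 4)*(b - 3)) = b^2 - 10*b + 21
(3) = gcd(v*(v + 1), (v + 1)*(v + 2)) = v + 1
(4) = gcd((d - 6*x)*(d - 4*x)*(d + 3*x), (d - 6*x)*(d + 3*x)*(d + 6*x)) = -d^2 + 3*d*x + 18*x^2
(5) = c^2 + 7*c*n + 10*n^2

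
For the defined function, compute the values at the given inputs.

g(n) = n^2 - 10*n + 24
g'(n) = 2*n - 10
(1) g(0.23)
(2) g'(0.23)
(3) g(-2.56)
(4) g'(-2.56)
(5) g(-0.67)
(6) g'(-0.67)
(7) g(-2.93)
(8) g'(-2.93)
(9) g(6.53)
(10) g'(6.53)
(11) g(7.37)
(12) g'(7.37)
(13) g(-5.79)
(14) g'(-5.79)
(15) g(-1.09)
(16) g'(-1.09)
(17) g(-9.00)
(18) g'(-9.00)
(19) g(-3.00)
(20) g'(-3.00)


(1) = 21.75
(2) = -9.54
(3) = 56.15
(4) = -15.12
(5) = 31.15
(6) = -11.34
(7) = 61.88
(8) = -15.86
(9) = 1.34
(10) = 3.06
(11) = 4.62
(12) = 4.74
(13) = 115.42
(14) = -21.58
(15) = 36.09
(16) = -12.18
(17) = 195.00
(18) = -28.00
(19) = 63.00
(20) = -16.00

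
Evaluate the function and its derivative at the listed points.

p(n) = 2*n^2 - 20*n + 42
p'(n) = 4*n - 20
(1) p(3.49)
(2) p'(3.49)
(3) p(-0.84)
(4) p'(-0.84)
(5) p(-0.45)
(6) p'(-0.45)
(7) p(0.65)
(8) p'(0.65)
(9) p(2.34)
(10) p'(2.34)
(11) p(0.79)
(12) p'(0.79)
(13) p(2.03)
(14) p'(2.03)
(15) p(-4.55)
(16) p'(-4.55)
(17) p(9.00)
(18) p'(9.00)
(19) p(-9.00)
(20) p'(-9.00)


(1) = -3.44
(2) = -6.04
(3) = 60.21
(4) = -23.36
(5) = 51.41
(6) = -21.80
(7) = 29.84
(8) = -17.40
(9) = 6.15
(10) = -10.64
(11) = 27.45
(12) = -16.84
(13) = 9.64
(14) = -11.88
(15) = 174.41
(16) = -38.20
(17) = 24.00
(18) = 16.00
(19) = 384.00
(20) = -56.00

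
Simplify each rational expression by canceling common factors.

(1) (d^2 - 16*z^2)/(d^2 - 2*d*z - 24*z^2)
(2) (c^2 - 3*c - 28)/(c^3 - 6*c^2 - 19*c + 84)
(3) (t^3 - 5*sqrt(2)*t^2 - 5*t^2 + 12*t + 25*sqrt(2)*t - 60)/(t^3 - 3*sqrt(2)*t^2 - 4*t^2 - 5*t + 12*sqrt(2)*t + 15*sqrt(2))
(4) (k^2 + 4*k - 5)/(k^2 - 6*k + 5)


(1) = (-d + 4*z)/(-d + 6*z)
(2) = 1/(c - 3)
(3) = (t - 2*sqrt(2))/(t + 1)
(4) = (k + 5)/(k - 5)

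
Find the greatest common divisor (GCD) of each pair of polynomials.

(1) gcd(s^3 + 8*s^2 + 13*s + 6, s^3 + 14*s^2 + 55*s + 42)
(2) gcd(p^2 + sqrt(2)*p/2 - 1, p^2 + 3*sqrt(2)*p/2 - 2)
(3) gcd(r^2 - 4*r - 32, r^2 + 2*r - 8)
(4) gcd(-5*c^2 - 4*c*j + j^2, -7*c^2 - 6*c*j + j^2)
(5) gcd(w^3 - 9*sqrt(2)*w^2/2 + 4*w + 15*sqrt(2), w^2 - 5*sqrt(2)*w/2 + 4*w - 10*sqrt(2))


(1) = gcd((s + 1)^2*(s + 6), (s + 1)*(s + 6)*(s + 7)) = s^2 + 7*s + 6
(2) = gcd((p - sqrt(2)/2)*(p + sqrt(2)), (p - sqrt(2)/2)*(p + 2*sqrt(2))) = p - sqrt(2)/2
(3) = gcd((r - 8)*(r + 4), (r - 2)*(r + 4)) = r + 4
(4) = c + j
(5) = w - 5*sqrt(2)/2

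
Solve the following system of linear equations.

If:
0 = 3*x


Then:
x = 0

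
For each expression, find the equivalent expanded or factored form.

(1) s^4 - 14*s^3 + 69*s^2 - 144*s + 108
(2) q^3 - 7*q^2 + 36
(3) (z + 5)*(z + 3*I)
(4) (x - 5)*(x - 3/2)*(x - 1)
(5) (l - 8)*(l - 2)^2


(1) = (s - 6)*(s - 3)^2*(s - 2)
(2) = (q - 6)*(q - 3)*(q + 2)
(3) = z^2 + 5*z + 3*I*z + 15*I
(4) = x^3 - 15*x^2/2 + 14*x - 15/2
(5) = l^3 - 12*l^2 + 36*l - 32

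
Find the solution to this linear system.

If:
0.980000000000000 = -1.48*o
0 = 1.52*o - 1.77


Then:
No Solution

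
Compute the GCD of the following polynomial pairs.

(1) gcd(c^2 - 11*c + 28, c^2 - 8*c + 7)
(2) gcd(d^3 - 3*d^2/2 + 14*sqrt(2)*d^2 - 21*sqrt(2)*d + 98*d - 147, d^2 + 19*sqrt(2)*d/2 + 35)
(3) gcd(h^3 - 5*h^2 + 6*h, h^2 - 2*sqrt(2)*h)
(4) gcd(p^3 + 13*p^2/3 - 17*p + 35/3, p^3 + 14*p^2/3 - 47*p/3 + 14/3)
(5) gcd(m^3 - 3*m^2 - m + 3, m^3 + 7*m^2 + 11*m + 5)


(1) = gcd((c - 7)*(c - 4), (c - 7)*(c - 1)) = c - 7
(2) = d + 7*sqrt(2)
(3) = gcd(h*(h - 3)*(h - 2), h*(h - 2*sqrt(2))) = h
(4) = gcd((p - 5/3)*(p - 1)*(p + 7), (p - 2)*(p - 1/3)*(p + 7)) = p + 7
(5) = gcd((m - 3)*(m - 1)*(m + 1), (m + 1)^2*(m + 5)) = m + 1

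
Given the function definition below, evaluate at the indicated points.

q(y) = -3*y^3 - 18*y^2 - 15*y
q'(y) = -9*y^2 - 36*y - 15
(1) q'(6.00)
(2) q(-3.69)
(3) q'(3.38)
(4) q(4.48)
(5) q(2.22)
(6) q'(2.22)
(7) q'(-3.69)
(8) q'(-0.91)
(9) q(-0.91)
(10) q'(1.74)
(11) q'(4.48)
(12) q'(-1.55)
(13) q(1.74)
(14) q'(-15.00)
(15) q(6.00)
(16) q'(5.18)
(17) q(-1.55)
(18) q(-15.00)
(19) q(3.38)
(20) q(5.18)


(1) = -555.00
(2) = -39.01
(3) = -239.50
(4) = -698.21
(5) = -154.83
(6) = -139.28
(7) = -4.70
(8) = 10.31
(9) = 1.00
(10) = -104.89
(11) = -356.91
(12) = 19.18
(13) = -96.40
(14) = -1500.00
(15) = -1386.00
(16) = -442.97
(17) = -8.82
(18) = 6300.00
(19) = -372.18
(20) = -977.66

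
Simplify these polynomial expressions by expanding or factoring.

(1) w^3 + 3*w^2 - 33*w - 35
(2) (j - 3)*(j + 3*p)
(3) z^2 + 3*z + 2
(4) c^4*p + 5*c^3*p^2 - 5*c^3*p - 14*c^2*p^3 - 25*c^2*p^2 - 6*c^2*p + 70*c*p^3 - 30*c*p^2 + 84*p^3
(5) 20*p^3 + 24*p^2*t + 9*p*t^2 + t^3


(1) = (w - 5)*(w + 1)*(w + 7)
(2) = j^2 + 3*j*p - 3*j - 9*p
(3) = (z + 1)*(z + 2)
(4) = (c - 6)*(c - 2*p)*(c + 7*p)*(c*p + p)
(5) = (2*p + t)^2*(5*p + t)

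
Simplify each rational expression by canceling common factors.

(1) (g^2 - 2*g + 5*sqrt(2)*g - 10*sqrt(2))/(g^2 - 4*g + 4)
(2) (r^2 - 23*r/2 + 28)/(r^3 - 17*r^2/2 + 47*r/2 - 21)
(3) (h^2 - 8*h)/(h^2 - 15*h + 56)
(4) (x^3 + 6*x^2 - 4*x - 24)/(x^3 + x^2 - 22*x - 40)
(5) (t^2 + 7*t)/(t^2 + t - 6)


(1) = (g + 5*sqrt(2))/(g - 2)
(2) = (r - 8)/(r^2 - 5*r + 6)
(3) = h/(h - 7)
(4) = (x^2 + 4*x - 12)/(x^2 - x - 20)
(5) = (t^2 + 7*t)/(t^2 + t - 6)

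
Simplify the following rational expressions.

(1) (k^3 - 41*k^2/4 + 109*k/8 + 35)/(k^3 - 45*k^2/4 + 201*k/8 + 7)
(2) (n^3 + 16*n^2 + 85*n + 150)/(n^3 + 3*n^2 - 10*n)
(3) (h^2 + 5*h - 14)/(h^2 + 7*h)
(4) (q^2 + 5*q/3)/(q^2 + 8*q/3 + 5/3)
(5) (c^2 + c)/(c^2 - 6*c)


(1) = (4*k + 5)/(4*k + 1)
(2) = (n^2 + 11*n + 30)/(n^2 - 2*n)
(3) = (h - 2)/h
(4) = q/(q + 1)
(5) = (c + 1)/(c - 6)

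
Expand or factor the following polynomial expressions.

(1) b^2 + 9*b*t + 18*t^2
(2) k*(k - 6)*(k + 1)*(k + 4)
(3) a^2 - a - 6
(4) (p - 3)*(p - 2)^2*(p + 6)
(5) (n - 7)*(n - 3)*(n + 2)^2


(1) = (b + 3*t)*(b + 6*t)
(2) = k^4 - k^3 - 26*k^2 - 24*k
(3) = (a - 3)*(a + 2)
(4) = p^4 - p^3 - 26*p^2 + 84*p - 72
(5) = n^4 - 6*n^3 - 15*n^2 + 44*n + 84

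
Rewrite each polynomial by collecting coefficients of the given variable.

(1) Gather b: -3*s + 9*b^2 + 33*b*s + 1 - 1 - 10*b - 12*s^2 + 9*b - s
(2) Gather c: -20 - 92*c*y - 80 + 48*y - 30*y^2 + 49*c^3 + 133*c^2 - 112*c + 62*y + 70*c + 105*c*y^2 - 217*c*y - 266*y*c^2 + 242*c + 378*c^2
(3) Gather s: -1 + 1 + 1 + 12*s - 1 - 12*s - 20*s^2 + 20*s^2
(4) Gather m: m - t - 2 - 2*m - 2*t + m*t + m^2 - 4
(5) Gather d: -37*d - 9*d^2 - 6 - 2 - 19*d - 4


(1) = 9*b^2 + b*(33*s - 1) - 12*s^2 - 4*s
(2) = 49*c^3 + c^2*(511 - 266*y) + c*(105*y^2 - 309*y + 200) - 30*y^2 + 110*y - 100
(3) = 0
(4) = m^2 + m*(t - 1) - 3*t - 6
(5) = -9*d^2 - 56*d - 12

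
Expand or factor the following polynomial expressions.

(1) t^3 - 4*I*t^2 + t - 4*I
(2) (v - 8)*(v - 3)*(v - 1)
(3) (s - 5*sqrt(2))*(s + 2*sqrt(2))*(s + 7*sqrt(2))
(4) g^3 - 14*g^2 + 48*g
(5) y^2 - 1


(1) = (t - 4*I)*(t - I)*(t + I)
(2) = v^3 - 12*v^2 + 35*v - 24
(3) = s^3 + 4*sqrt(2)*s^2 - 62*s - 140*sqrt(2)
(4) = g*(g - 8)*(g - 6)
(5) = (y - 1)*(y + 1)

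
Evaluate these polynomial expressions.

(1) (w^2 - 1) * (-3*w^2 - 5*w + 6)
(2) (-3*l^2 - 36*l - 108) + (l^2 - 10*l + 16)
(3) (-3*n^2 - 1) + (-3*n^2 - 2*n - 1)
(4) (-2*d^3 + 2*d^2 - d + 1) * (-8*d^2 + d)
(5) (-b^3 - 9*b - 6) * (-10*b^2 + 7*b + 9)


(1) = -3*w^4 - 5*w^3 + 9*w^2 + 5*w - 6
(2) = -2*l^2 - 46*l - 92
(3) = -6*n^2 - 2*n - 2
(4) = 16*d^5 - 18*d^4 + 10*d^3 - 9*d^2 + d
(5) = 10*b^5 - 7*b^4 + 81*b^3 - 3*b^2 - 123*b - 54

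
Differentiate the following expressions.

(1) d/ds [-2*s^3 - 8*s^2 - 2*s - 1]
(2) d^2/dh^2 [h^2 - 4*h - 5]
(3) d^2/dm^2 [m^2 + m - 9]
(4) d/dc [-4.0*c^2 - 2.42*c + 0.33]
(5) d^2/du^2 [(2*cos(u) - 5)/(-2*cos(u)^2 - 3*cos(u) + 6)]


(1) = -6*s^2 - 16*s - 2
(2) = 2
(3) = 2
(4) = -8.0*c - 2.42
(5) = (72*sin(u)^4*cos(u) - 92*sin(u)^4 + 313*sin(u)^2 + 85*cos(u)/2 + 51*cos(3*u)/2 - 4*cos(5*u) - 83)/(-2*sin(u)^2 + 3*cos(u) - 4)^3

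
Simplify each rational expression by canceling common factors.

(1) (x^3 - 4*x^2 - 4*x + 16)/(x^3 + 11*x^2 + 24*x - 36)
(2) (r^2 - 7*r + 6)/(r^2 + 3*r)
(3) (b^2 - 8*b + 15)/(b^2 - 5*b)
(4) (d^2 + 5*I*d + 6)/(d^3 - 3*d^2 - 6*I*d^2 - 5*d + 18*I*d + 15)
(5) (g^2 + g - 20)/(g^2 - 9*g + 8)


(1) = (x^3 - 4*x^2 - 4*x + 16)/(x^3 + 11*x^2 + 24*x - 36)
(2) = (r^2 - 7*r + 6)/(r^2 + 3*r)
(3) = (b - 3)/b
(4) = (d + 6*I)/(d^2 + d*(-3 - 5*I) + 15*I)
(5) = (g^2 + g - 20)/(g^2 - 9*g + 8)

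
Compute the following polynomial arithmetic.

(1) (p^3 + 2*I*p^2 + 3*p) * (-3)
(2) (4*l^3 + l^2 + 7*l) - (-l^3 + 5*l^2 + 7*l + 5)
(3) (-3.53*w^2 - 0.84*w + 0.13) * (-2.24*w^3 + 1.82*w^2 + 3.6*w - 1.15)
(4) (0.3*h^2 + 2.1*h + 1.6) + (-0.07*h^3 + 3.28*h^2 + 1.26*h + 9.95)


(1) = -3*p^3 - 6*I*p^2 - 9*p
(2) = 5*l^3 - 4*l^2 - 5
(3) = 7.9072*w^5 - 4.543*w^4 - 14.528*w^3 + 1.2721*w^2 + 1.434*w - 0.1495
(4) = -0.07*h^3 + 3.58*h^2 + 3.36*h + 11.55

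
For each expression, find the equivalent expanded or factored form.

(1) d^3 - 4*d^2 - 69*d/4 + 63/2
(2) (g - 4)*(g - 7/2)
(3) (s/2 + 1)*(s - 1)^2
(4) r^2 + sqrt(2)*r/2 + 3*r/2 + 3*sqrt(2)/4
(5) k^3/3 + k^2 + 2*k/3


(1) = (d - 6)*(d - 3/2)*(d + 7/2)
(2) = g^2 - 15*g/2 + 14
(3) = s^3/2 - 3*s/2 + 1
(4) = (r + 3/2)*(r + sqrt(2)/2)
(5) = k*(k/3 + 1/3)*(k + 2)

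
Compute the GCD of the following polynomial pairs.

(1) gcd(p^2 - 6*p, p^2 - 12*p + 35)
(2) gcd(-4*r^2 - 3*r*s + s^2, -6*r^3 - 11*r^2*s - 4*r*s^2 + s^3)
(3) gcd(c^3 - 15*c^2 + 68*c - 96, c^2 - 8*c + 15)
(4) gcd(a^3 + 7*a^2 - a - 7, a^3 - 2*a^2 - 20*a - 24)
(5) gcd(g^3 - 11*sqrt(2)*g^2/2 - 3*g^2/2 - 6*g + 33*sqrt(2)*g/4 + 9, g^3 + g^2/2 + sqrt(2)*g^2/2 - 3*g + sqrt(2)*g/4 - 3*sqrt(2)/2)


(1) = gcd(p*(p - 6), (p - 7)*(p - 5)) = 1
(2) = gcd((-4*r + s)*(r + s), (-6*r + s)*(r + s)^2) = r + s
(3) = c - 3
(4) = gcd((a - 1)*(a + 1)*(a + 7), (a - 6)*(a + 2)^2) = 1
(5) = g^2 + g*(-3/2 + sqrt(2)/2) - 3*sqrt(2)/4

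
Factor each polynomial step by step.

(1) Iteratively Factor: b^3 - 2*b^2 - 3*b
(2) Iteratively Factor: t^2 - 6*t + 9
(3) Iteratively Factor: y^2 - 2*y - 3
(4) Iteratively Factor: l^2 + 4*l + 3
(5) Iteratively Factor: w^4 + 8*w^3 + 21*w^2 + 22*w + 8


(1) = (b - 3)*(b^2 + b) = b*(b - 3)*(b + 1)
(2) = (t - 3)*(t - 3)
(3) = (y + 1)*(y - 3)
(4) = (l + 1)*(l + 3)
(5) = (w + 1)*(w^3 + 7*w^2 + 14*w + 8) = (w + 1)*(w + 4)*(w^2 + 3*w + 2) = (w + 1)*(w + 2)*(w + 4)*(w + 1)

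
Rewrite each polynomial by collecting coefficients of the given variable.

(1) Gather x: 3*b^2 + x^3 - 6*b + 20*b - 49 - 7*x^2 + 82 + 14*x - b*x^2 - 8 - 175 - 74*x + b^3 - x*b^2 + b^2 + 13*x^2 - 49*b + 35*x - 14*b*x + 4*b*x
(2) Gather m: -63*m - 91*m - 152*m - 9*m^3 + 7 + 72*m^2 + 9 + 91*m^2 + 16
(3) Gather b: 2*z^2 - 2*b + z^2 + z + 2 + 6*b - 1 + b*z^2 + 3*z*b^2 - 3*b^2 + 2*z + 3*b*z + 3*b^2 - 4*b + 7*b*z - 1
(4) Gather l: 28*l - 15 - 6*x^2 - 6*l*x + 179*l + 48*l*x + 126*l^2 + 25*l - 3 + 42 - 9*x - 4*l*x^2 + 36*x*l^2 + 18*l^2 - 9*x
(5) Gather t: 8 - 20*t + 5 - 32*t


(1) = b^3 + 4*b^2 - 35*b + x^3 + x^2*(6 - b) + x*(-b^2 - 10*b - 25) - 150
(2) = -9*m^3 + 163*m^2 - 306*m + 32
(3) = 3*b^2*z + b*(z^2 + 10*z) + 3*z^2 + 3*z
(4) = l^2*(36*x + 144) + l*(-4*x^2 + 42*x + 232) - 6*x^2 - 18*x + 24
(5) = 13 - 52*t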